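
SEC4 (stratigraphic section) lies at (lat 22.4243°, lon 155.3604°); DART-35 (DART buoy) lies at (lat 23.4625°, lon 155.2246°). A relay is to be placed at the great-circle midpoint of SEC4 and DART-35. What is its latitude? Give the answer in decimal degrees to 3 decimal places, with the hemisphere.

22.943°N

Bx = cos φ₂ cos Δλ = 0.917318,  By = cos φ₂ sin Δλ = -0.002174
φₘ = atan2(sin φ₁ + sin φ₂, √((cos φ₁ + Bx)² + By²)) = 22.94341°
λₘ = λ₁ + atan2(By, cos φ₁ + Bx) = 155.29276°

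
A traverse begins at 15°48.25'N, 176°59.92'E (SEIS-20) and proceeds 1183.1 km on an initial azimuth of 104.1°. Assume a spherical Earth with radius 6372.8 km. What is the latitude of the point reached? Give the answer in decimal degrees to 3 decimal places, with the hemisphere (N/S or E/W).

SEIS-20: φ = +15.80417°, λ = +176.99867°
δ = d/R = 1183.1/6372.8 = 0.185648 rad
φ₂ = arcsin(sin φ₁ cos δ + cos φ₁ sin δ cos θ)
   = arcsin(0.27235·0.98282 + 0.96220·0.18458·-0.24362) = 12.96776°
λ₂ = λ₁ + atan2(sin θ sin δ cos φ₁, cos δ − sin φ₁ sin φ₂) = -172.41553°

12.968°N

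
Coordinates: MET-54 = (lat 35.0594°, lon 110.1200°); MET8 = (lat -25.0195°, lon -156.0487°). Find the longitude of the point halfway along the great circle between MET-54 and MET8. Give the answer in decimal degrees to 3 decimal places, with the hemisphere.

Bx = cos φ₂ cos Δλ = -0.060549,  By = cos φ₂ sin Δλ = 0.904139
φₘ = atan2(sin φ₁ + sin φ₂, √((cos φ₁ + Bx)² + By²)) = 7.31704°
λₘ = λ₁ + atan2(By, cos φ₁ + Bx) = 160.14435°

160.144°E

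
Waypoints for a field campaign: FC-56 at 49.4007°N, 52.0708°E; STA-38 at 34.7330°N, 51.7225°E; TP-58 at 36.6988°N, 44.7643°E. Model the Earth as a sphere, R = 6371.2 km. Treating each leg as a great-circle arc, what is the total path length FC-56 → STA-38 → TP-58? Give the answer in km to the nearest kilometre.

FC-56→STA-38: c = 0.256039 rad, d = 1631.27 km
STA-38→TP-58: c = 0.104370 rad, d = 664.96 km
Total = 1631.27 + 664.96 = 2296.24 km

2296 km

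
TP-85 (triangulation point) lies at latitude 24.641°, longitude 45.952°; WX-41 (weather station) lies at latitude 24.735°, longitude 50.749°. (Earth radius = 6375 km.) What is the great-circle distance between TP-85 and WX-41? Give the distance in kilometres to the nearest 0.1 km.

485.0 km

Δφ = 0.0940°,  Δλ = 4.7970°
a = sin²(Δφ/2) + cos φ₁ cos φ₂ sin²(Δλ/2) = 0.001447
c = 2·arcsin(√a) = 0.076085 rad = 4.3593°
d = R·c = 6375 × 0.076085 = 485.0 km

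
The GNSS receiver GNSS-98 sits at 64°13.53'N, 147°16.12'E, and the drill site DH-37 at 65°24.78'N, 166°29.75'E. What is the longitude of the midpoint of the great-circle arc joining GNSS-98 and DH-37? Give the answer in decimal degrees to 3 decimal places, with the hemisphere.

156.668°E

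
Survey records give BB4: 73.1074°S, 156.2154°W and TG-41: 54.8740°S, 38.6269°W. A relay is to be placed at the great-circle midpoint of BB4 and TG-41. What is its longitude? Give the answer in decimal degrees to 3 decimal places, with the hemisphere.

68.922°W

Bx = cos φ₂ cos Δλ = -0.266467,  By = cos φ₂ sin Δλ = 0.509954
φₘ = atan2(sin φ₁ + sin φ₂, √((cos φ₁ + Bx)² + By²)) = -73.95152°
λₘ = λ₁ + atan2(By, cos φ₁ + Bx) = -68.92241°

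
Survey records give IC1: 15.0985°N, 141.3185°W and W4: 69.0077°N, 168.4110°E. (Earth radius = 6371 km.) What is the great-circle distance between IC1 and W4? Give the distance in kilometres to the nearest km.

6932 km

Δφ = 53.9092°,  Δλ = -50.2705°
a = sin²(Δφ/2) + cos φ₁ cos φ₂ sin²(Δλ/2) = 0.267869
c = 2·arcsin(√a) = 1.087995 rad = 62.3375°
d = R·c = 6371 × 1.087995 = 6931.6 km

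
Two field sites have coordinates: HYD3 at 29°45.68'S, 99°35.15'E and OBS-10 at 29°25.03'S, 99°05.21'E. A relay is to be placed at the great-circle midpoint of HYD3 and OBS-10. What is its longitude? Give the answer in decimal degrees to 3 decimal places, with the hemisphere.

HYD3: φ = -29.76133°, λ = +99.58583°
OBS-10: φ = -29.41717°, λ = +99.08683°
Bx = cos φ₂ cos Δλ = 0.871034,  By = cos φ₂ sin Δλ = -0.007586
φₘ = atan2(sin φ₁ + sin φ₂, √((cos φ₁ + Bx)² + By²)) = -29.58948°
λₘ = λ₁ + atan2(By, cos φ₁ + Bx) = 99.33591°

99.336°E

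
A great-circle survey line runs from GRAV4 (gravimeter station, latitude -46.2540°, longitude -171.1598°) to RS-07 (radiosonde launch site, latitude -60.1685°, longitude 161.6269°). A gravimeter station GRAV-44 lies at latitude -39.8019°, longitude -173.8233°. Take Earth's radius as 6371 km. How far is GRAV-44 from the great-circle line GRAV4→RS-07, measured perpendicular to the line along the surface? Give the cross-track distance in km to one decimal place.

626.4 km

δ₁₃ = central angle GRAV4→GRAV-44 = 0.117607 rad  (haversine)
θ₁₃ = bearing GRAV4→GRAV-44 = 342.286°,  θ₁₂ = bearing GRAV4→RS-07 = 219.067°
dₓₜ = R·arcsin(sin δ₁₃ · sin(θ₁₃ − θ₁₂)) = 6371·arcsin(0.11734·sin(123.219°)) = 626.394 km
|dₓₜ| = 626.394 km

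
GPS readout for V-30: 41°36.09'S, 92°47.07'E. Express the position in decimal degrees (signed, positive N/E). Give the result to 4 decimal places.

-41.6015°, +92.7845°

lat: 41.6015° S → -41.6015°
lon: 92.7845° E → +92.7845°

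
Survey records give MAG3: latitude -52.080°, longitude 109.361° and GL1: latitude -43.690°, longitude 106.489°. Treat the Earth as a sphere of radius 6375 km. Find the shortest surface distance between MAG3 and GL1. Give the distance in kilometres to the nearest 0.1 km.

957.6 km

Δφ = 8.3900°,  Δλ = -2.8720°
a = sin²(Δφ/2) + cos φ₁ cos φ₂ sin²(Δλ/2) = 0.005630
c = 2·arcsin(√a) = 0.150210 rad = 8.6064°
d = R·c = 6375 × 0.150210 = 957.6 km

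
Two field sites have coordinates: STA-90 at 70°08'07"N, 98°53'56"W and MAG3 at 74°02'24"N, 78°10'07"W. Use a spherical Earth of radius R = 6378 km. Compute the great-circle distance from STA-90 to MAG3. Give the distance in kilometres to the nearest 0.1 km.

825.8 km

STA-90: φ = +70.13528°, λ = -98.89889°
MAG3: φ = +74.04000°, λ = -78.16861°
Δφ = 3.9047°,  Δλ = 20.7303°
a = sin²(Δφ/2) + cos φ₁ cos φ₂ sin²(Δλ/2) = 0.004185
c = 2·arcsin(√a) = 0.129477 rad = 7.4185°
d = R·c = 6378 × 0.129477 = 825.8 km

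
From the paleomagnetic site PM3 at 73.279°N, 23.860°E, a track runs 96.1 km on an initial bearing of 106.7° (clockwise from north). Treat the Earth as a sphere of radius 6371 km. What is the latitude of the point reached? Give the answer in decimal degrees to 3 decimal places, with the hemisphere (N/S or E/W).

δ = d/R = 96.1/6371 = 0.015084 rad
φ₂ = arcsin(sin φ₁ cos δ + cos φ₁ sin δ cos θ)
   = arcsin(0.95772·0.99989 + 0.28771·0.01508·-0.28736) = 73.01105°
λ₂ = λ₁ + atan2(sin θ sin δ cos φ₁, cos δ − sin φ₁ sin φ₂) = 26.69415°

73.011°N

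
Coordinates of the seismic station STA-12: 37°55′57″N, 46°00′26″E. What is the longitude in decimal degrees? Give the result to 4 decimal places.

46.0072°E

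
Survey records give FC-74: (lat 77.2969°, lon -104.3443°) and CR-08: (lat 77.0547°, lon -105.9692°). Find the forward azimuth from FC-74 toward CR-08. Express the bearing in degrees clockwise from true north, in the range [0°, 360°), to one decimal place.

236.9°

Δλ = -1.6249°
y = sin Δλ · cos φ₂ = -0.006352
x = cos φ₁ sin φ₂ − sin φ₁ cos φ₂ cos Δλ = -0.004139
θ = atan2(y, x) = -123.0890° → 236.9110° (mod 360°)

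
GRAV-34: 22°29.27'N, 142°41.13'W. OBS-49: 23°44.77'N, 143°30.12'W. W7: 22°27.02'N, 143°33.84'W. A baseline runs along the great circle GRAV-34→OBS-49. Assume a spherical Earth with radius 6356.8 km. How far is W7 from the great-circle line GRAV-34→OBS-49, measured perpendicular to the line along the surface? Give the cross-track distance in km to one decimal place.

GRAV-34: φ = +22.48783°, λ = -142.68550°
OBS-49: φ = +23.74617°, λ = -143.50200°
W7: φ = +22.45033°, λ = -143.56400°
δ₁₃ = central angle GRAV-34→W7 = 0.014184 rad  (haversine)
θ₁₃ = bearing GRAV-34→W7 = 267.523°,  θ₁₂ = bearing GRAV-34→OBS-49 = 329.332°
dₓₜ = R·arcsin(sin δ₁₃ · sin(θ₁₃ − θ₁₂)) = 6356.8·arcsin(0.01418·sin(-61.809°)) = -79.467 km
|dₓₜ| = 79.467 km

79.5 km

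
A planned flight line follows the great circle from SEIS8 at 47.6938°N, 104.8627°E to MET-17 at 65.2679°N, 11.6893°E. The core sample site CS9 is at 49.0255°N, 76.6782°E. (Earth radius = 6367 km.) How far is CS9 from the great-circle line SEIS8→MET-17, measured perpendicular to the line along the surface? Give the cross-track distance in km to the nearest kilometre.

1368 km

δ₁₃ = central angle SEIS8→CS9 = 0.325790 rad  (haversine)
θ₁₃ = bearing SEIS8→CS9 = 284.612°,  θ₁₂ = bearing SEIS8→MET-17 = 326.389°
dₓₜ = R·arcsin(sin δ₁₃ · sin(θ₁₃ − θ₁₂)) = 6367·arcsin(0.32006·sin(-41.777°)) = -1368.169 km
|dₓₜ| = 1368.169 km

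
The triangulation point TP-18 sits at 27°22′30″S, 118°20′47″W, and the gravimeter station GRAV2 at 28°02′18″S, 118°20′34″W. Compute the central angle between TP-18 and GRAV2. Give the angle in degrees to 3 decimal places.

TP-18: φ = -27.37500°, λ = -118.34639°
GRAV2: φ = -28.03833°, λ = -118.34278°
Δφ = -0.6633°,  Δλ = 0.0036°
a = sin²(Δφ/2) + cos φ₁ cos φ₂ sin²(Δλ/2) = 0.000034
c = 2·arcsin(√a) = 0.011577 rad = 0.6633°

0.663°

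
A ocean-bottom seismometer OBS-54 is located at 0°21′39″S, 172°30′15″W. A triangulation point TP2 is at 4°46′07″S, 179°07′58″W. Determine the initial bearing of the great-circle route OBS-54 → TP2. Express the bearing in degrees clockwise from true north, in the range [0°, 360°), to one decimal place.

236.2°

OBS-54: φ = -0.36083°, λ = -172.50417°
TP2: φ = -4.76861°, λ = -179.13278°
Δλ = -6.6286°
y = sin Δλ · cos φ₂ = -0.115034
x = cos φ₁ sin φ₂ − sin φ₁ cos φ₂ cos Δλ = -0.076896
θ = atan2(y, x) = -123.7615° → 236.2385° (mod 360°)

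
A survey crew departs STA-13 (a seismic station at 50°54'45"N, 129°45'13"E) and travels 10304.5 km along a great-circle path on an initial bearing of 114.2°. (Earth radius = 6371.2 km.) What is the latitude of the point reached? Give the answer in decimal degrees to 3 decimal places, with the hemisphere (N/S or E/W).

STA-13: φ = +50.91250°, λ = +129.75361°
δ = d/R = 10304.5/6371.2 = 1.617356 rad
φ₂ = arcsin(sin φ₁ cos δ + cos φ₁ sin δ cos θ)
   = arcsin(0.77618·-0.04654 + 0.63051·0.99892·-0.40992) = -17.11587°
λ₂ = λ₁ + atan2(sin θ sin δ cos φ₁, cos δ − sin φ₁ sin φ₂) = -157.81537°

17.116°S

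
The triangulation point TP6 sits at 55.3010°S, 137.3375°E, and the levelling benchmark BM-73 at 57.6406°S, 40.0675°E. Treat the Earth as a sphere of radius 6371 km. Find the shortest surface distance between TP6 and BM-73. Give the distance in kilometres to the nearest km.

Δφ = -2.3396°,  Δλ = -97.2700°
a = sin²(Δφ/2) + cos φ₁ cos φ₂ sin²(Δλ/2) = 0.172039
c = 2·arcsin(√a) = 0.855392 rad = 49.0103°
d = R·c = 6371 × 0.855392 = 5449.7 km

5450 km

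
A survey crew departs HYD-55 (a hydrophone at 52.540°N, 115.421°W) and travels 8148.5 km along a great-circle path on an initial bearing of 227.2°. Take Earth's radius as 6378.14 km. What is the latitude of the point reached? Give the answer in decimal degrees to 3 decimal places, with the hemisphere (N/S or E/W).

δ = d/R = 8148.5/6378.14 = 1.277567 rad
φ₂ = arcsin(sin φ₁ cos δ + cos φ₁ sin δ cos θ)
   = arcsin(0.79378·0.28905 + 0.60821·0.95732·-0.67944) = -9.56488°
λ₂ = λ₁ + atan2(sin θ sin δ cos φ₁, cos δ − sin φ₁ sin φ₂) = -160.84445°

9.565°S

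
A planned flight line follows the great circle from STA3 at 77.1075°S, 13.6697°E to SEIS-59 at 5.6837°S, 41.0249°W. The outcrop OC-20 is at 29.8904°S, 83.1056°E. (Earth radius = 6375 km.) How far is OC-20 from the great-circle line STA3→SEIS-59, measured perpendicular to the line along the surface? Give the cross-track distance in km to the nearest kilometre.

4129 km

δ₁₃ = central angle STA3→OC-20 = 0.983963 rad  (haversine)
θ₁₃ = bearing STA3→OC-20 = 77.117°,  θ₁₂ = bearing STA3→SEIS-59 = 303.549°
dₓₜ = R·arcsin(sin δ₁₃ · sin(θ₁₃ − θ₁₂)) = 6375·arcsin(0.83270·sin(-226.432°)) = 4128.977 km
|dₓₜ| = 4128.977 km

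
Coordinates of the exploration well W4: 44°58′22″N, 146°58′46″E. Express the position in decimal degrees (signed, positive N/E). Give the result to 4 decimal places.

+44.9728°, +146.9794°

lat: 44.9728° N → +44.9728°
lon: 146.9794° E → +146.9794°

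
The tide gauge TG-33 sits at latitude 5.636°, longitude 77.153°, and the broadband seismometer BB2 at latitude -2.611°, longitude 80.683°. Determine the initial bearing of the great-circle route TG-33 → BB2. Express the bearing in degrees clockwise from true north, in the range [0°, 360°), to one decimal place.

Δλ = 3.5300°
y = sin Δλ · cos φ₂ = 0.061507
x = cos φ₁ sin φ₂ − sin φ₁ cos φ₂ cos Δλ = -0.143255
θ = atan2(y, x) = 156.7634° → 156.7634° (mod 360°)

156.8°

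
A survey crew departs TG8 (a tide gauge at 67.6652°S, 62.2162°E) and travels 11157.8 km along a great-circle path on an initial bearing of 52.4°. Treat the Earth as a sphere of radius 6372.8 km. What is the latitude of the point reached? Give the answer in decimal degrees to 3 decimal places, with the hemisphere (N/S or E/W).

23.189°N

δ = d/R = 11157.8/6372.8 = 1.750847 rad
φ₂ = arcsin(sin φ₁ cos δ + cos φ₁ sin δ cos θ)
   = arcsin(-0.92498·-0.17908 + 0.38002·0.98383·0.61015) = 23.18885°
λ₂ = λ₁ + atan2(sin θ sin δ cos φ₁, cos δ − sin φ₁ sin φ₂) = 120.20984°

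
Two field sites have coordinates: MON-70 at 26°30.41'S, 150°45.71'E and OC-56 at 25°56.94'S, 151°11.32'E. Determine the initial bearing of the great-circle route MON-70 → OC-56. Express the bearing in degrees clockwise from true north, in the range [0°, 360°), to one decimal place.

MON-70: φ = -26.50683°, λ = +150.76183°
OC-56: φ = -25.94900°, λ = +151.18867°
Δλ = 0.4268°
y = sin Δλ · cos φ₂ = 0.006699
x = cos φ₁ sin φ₂ − sin φ₁ cos φ₂ cos Δλ = 0.009725
θ = atan2(y, x) = 34.5596° → 34.5596° (mod 360°)

34.6°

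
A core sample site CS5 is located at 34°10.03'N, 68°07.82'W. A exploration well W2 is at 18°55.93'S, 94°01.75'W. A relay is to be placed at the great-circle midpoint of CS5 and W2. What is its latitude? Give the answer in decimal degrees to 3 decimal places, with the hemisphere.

7.813°N

CS5: φ = +34.16717°, λ = -68.13033°
W2: φ = -18.93217°, λ = -94.02917°
Bx = cos φ₂ cos Δλ = 0.850903,  By = cos φ₂ sin Δλ = -0.413155
φₘ = atan2(sin φ₁ + sin φ₂, √((cos φ₁ + Bx)² + By²)) = 7.81295°
λₘ = λ₁ + atan2(By, cos φ₁ + Bx) = -81.96006°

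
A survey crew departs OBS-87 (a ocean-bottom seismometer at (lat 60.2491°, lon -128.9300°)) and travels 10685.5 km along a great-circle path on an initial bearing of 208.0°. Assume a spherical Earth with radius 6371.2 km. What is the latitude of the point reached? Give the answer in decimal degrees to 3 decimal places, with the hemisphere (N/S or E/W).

31.859°S

δ = d/R = 10685.5/6371.2 = 1.677157 rad
φ₂ = arcsin(sin φ₁ cos δ + cos φ₁ sin δ cos θ)
   = arcsin(0.86819·-0.10616 + 0.49623·0.99435·-0.88295) = -31.85938°
λ₂ = λ₁ + atan2(sin θ sin δ cos φ₁, cos δ − sin φ₁ sin φ₂) = -162.27103°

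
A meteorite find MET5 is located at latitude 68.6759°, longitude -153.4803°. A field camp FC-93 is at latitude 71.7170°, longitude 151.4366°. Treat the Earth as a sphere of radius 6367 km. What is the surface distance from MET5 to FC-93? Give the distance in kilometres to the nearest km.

2026 km

Δφ = 3.0411°,  Δλ = -55.0831°
a = sin²(Δφ/2) + cos φ₁ cos φ₂ sin²(Δλ/2) = 0.025095
c = 2·arcsin(√a) = 0.318167 rad = 18.2297°
d = R·c = 6367 × 0.318167 = 2025.8 km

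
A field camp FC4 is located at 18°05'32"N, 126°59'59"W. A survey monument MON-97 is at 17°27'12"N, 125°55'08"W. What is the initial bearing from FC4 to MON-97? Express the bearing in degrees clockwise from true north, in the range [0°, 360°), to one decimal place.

121.7°

FC4: φ = +18.09222°, λ = -126.99972°
MON-97: φ = +17.45333°, λ = -125.91889°
Δλ = 1.0808°
y = sin Δλ · cos φ₂ = 0.017995
x = cos φ₁ sin φ₂ − sin φ₁ cos φ₂ cos Δλ = -0.011098
θ = atan2(y, x) = 121.6634° → 121.6634° (mod 360°)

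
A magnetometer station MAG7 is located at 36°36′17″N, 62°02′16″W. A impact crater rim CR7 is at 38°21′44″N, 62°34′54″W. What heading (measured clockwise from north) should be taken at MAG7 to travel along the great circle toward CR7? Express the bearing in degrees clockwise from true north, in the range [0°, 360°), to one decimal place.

346.4°

MAG7: φ = +36.60472°, λ = -62.03778°
CR7: φ = +38.36222°, λ = -62.58167°
Δλ = -0.5439°
y = sin Δλ · cos φ₂ = -0.007443
x = cos φ₁ sin φ₂ − sin φ₁ cos φ₂ cos Δλ = 0.030690
θ = atan2(y, x) = -13.6323° → 346.3677° (mod 360°)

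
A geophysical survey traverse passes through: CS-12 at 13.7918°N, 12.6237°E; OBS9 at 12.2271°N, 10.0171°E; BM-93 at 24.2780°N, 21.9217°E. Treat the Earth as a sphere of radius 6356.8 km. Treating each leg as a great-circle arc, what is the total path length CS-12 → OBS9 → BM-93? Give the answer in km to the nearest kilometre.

2162 km

CS-12→OBS9: c = 0.052062 rad, d = 330.95 km
OBS9→BM-93: c = 0.288043 rad, d = 1831.03 km
Total = 330.95 + 1831.03 = 2161.98 km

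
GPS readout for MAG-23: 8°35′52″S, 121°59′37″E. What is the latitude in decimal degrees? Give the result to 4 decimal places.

8° + 35′/60 + 52″/3600 = 8 + 0.58333 + 0.01444 = 8.5978°

8.5978°S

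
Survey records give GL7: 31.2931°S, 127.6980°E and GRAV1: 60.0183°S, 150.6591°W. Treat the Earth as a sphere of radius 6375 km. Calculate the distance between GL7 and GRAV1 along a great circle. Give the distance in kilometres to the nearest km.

Δφ = -28.7252°,  Δλ = 81.6429°
a = sin²(Δφ/2) + cos φ₁ cos φ₂ sin²(Δλ/2) = 0.244012
c = 2·arcsin(√a) = 1.033314 rad = 59.2045°
d = R·c = 6375 × 1.033314 = 6587.4 km

6587 km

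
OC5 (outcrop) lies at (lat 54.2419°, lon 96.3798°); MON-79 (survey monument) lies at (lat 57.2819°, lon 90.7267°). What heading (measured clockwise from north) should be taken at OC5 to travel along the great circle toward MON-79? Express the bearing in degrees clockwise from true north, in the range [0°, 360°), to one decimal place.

316.0°

Δλ = -5.6531°
y = sin Δλ · cos φ₂ = -0.053243
x = cos φ₁ sin φ₂ − sin φ₁ cos φ₂ cos Δλ = 0.055166
θ = atan2(y, x) = -43.9834° → 316.0166° (mod 360°)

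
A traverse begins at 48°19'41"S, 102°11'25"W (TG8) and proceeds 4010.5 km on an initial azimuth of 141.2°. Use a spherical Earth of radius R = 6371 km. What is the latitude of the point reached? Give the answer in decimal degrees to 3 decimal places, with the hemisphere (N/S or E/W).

65.346°S

TG8: φ = -48.32806°, λ = -102.19028°
δ = d/R = 4010.5/6371 = 0.629493 rad
φ₂ = arcsin(sin φ₁ cos δ + cos φ₁ sin δ cos θ)
   = arcsin(-0.74696·0.80833 + 0.66486·0.58874·-0.77934) = -65.34635°
λ₂ = λ₁ + atan2(sin θ sin δ cos φ₁, cos δ − sin φ₁ sin φ₂) = -40.01483°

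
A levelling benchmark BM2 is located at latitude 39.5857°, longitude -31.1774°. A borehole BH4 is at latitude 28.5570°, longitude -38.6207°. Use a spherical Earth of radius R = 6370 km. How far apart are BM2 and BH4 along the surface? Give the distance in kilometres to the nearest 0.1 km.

1403.4 km

Δφ = -11.0287°,  Δλ = -7.4433°
a = sin²(Δφ/2) + cos φ₁ cos φ₂ sin²(Δλ/2) = 0.012086
c = 2·arcsin(√a) = 0.220320 rad = 12.6234°
d = R·c = 6370 × 0.220320 = 1403.4 km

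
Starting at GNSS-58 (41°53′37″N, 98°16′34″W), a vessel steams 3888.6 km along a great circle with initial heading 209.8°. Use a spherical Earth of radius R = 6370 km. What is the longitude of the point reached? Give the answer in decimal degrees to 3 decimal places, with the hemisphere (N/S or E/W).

GNSS-58: φ = +41.89361°, λ = -98.27611°
δ = d/R = 3888.6/6370 = 0.610455 rad
φ₂ = arcsin(sin φ₁ cos δ + cos φ₁ sin δ cos θ)
   = arcsin(0.66775·0.81939 + 0.74439·0.57324·-0.86777) = 10.18687°
λ₂ = λ₁ + atan2(sin θ sin δ cos φ₁, cos δ − sin φ₁ sin φ₂) = -115.10105°

115.101°W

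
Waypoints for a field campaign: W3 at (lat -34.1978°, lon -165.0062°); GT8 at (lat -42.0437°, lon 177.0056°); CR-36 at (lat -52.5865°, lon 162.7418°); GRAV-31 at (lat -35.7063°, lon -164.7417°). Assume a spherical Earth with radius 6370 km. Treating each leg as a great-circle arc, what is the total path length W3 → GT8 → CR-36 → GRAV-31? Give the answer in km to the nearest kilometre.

6537 km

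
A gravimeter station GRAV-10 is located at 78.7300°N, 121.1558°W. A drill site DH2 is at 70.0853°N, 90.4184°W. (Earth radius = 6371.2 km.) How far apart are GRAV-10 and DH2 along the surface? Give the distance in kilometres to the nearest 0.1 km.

1299.0 km

Δφ = -8.6447°,  Δλ = 30.7374°
a = sin²(Δφ/2) + cos φ₁ cos φ₂ sin²(Δλ/2) = 0.010356
c = 2·arcsin(√a) = 0.203883 rad = 11.6816°
d = R·c = 6371.2 × 0.203883 = 1299.0 km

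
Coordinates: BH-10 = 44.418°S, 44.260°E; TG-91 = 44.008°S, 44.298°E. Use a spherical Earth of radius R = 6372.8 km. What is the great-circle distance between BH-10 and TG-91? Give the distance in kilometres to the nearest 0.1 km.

45.7 km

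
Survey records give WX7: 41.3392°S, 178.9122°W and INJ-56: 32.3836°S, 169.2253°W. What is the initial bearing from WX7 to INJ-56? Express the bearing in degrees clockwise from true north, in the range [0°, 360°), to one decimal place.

Δλ = 9.6869°
y = sin Δλ · cos φ₂ = 0.142096
x = cos φ₁ sin φ₂ − sin φ₁ cos φ₂ cos Δλ = 0.147716
θ = atan2(y, x) = 43.8890° → 43.8890° (mod 360°)

43.9°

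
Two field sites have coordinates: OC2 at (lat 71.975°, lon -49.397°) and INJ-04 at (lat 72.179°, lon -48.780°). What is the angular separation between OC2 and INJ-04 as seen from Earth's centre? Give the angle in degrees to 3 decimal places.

0.279°

Δφ = 0.2040°,  Δλ = 0.6170°
a = sin²(Δφ/2) + cos φ₁ cos φ₂ sin²(Δλ/2) = 0.000006
c = 2·arcsin(√a) = 0.004864 rad = 0.2787°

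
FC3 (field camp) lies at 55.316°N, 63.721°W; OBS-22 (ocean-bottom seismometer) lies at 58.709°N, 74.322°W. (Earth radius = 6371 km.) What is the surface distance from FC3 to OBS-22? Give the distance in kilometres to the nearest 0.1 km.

743.3 km

Δφ = 3.3930°,  Δλ = -10.6010°
a = sin²(Δφ/2) + cos φ₁ cos φ₂ sin²(Δλ/2) = 0.003399
c = 2·arcsin(√a) = 0.116663 rad = 6.6843°
d = R·c = 6371 × 0.116663 = 743.3 km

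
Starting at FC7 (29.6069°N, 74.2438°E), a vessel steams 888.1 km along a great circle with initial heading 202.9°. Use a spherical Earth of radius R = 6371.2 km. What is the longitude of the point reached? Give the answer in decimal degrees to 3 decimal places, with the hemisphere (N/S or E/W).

δ = d/R = 888.1/6371.2 = 0.139393 rad
φ₂ = arcsin(sin φ₁ cos δ + cos φ₁ sin δ cos θ)
   = arcsin(0.49405·0.99030 + 0.86944·0.13894·-0.92119) = 22.20827°
λ₂ = λ₁ + atan2(sin θ sin δ cos φ₁, cos δ − sin φ₁ sin φ₂) = 70.89595°

70.896°E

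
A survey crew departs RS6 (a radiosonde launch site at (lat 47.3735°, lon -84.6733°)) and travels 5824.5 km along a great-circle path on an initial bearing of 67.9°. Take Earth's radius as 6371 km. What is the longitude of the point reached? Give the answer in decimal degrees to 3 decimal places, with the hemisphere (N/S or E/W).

9.489°W

δ = d/R = 5824.5/6371 = 0.914221 rad
φ₂ = arcsin(sin φ₁ cos δ + cos φ₁ sin δ cos θ)
   = arcsin(0.73578·0.61041 + 0.67722·0.79209·0.37622) = 40.61255°
λ₂ = λ₁ + atan2(sin θ sin δ cos φ₁, cos δ − sin φ₁ sin φ₂) = -9.48866°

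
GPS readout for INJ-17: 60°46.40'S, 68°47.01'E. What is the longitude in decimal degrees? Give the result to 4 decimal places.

68° + 47.01′/60 = 68 + 0.78350 = 68.7835°

68.7835°E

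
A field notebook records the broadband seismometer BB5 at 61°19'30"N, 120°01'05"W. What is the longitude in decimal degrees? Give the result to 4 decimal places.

120.0181°W

120° + 1′/60 + 5″/3600 = 120 + 0.01667 + 0.00139 = 120.0181°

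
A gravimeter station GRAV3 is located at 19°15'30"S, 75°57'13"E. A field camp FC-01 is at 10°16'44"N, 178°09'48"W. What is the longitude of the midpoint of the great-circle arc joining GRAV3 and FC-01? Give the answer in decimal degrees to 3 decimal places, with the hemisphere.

130.465°E

GRAV3: φ = -19.25833°, λ = +75.95361°
FC-01: φ = +10.27889°, λ = -178.16333°
Bx = cos φ₂ cos Δλ = -0.269283,  By = cos φ₂ sin Δλ = 0.946386
φₘ = atan2(sin φ₁ + sin φ₂, √((cos φ₁ + Bx)² + By²)) = -7.42092°
λₘ = λ₁ + atan2(By, cos φ₁ + Bx) = 130.46533°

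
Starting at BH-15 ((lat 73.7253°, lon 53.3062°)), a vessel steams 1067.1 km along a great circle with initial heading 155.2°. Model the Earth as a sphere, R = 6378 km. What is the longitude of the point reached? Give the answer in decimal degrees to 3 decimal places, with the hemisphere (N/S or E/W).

δ = d/R = 1067.1/6378 = 0.167310 rad
φ₂ = arcsin(sin φ₁ cos δ + cos φ₁ sin δ cos θ)
   = arcsin(0.95993·0.98604 + 0.28024·0.16653·-0.90778) = 64.71040°
λ₂ = λ₁ + atan2(sin θ sin δ cos φ₁, cos δ − sin φ₁ sin φ₂) = 62.71701°

62.717°E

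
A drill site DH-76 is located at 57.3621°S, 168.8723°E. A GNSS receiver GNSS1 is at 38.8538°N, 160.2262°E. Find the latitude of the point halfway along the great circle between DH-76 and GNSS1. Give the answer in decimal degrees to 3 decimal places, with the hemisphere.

9.279°S

Bx = cos φ₂ cos Δλ = 0.769899,  By = cos φ₂ sin Δλ = -0.117070
φₘ = atan2(sin φ₁ + sin φ₂, √((cos φ₁ + Bx)² + By²)) = -9.27924°
λₘ = λ₁ + atan2(By, cos φ₁ + Bx) = 163.76255°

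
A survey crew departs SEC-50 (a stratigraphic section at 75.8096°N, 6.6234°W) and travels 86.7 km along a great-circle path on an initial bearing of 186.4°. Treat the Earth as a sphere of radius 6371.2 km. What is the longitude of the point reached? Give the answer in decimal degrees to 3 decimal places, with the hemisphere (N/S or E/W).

δ = d/R = 86.7/6371.2 = 0.013608 rad
φ₂ = arcsin(sin φ₁ cos δ + cos φ₁ sin δ cos θ)
   = arcsin(0.96949·0.99991 + 0.24514·0.01361·-0.99377) = 75.03452°
λ₂ = λ₁ + atan2(sin θ sin δ cos φ₁, cos δ − sin φ₁ sin φ₂) = -6.95995°

6.960°W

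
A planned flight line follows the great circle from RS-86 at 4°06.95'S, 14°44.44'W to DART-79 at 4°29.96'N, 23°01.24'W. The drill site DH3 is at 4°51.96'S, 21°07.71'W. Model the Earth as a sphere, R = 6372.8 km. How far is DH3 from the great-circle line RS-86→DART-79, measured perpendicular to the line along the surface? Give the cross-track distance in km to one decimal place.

RS-86: φ = -4.11583°, λ = -14.74067°
DART-79: φ = +4.49933°, λ = -23.02067°
DH3: φ = -4.86600°, λ = -21.12850°
δ₁₃ = central angle RS-86→DH3 = 0.111914 rad  (haversine)
θ₁₃ = bearing RS-86→DH3 = 263.038°,  θ₁₂ = bearing RS-86→DART-79 = 316.074°
dₓₜ = R·arcsin(sin δ₁₃ · sin(θ₁₃ − θ₁₂)) = 6372.8·arcsin(0.11168·sin(-53.036°)) = -569.425 km
|dₓₜ| = 569.425 km

569.4 km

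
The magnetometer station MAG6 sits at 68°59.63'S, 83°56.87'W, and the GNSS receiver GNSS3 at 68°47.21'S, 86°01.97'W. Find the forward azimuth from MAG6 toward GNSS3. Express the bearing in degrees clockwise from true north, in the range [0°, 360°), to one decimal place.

284.4°

MAG6: φ = -68.99383°, λ = -83.94783°
GNSS3: φ = -68.78683°, λ = -86.03283°
Δλ = -2.0850°
y = sin Δλ · cos φ₂ = -0.013164
x = cos φ₁ sin φ₂ − sin φ₁ cos φ₂ cos Δλ = 0.003389
θ = atan2(y, x) = -75.5627° → 284.4373° (mod 360°)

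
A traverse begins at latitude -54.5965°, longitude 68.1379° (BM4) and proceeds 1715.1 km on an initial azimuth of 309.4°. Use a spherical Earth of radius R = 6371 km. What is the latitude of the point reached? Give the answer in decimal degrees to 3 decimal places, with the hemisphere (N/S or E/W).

43.467°S

δ = d/R = 1715.1/6371 = 0.269204 rad
φ₂ = arcsin(sin φ₁ cos δ + cos φ₁ sin δ cos θ)
   = arcsin(-0.81509·0.96398 + 0.57933·0.26596·0.63473) = -43.46686°
λ₂ = λ₁ + atan2(sin θ sin δ cos φ₁, cos δ − sin φ₁ sin φ₂) = 51.68819°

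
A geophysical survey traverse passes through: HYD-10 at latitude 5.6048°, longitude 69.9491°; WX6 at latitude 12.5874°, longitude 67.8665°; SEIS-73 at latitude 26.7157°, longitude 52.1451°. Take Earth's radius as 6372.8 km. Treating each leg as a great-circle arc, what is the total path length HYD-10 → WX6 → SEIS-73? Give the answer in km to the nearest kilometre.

HYD-10→WX6: c = 0.127038 rad, d = 809.59 km
WX6→SEIS-73: c = 0.356458 rad, d = 2271.63 km
Total = 809.59 + 2271.63 = 3081.22 km

3081 km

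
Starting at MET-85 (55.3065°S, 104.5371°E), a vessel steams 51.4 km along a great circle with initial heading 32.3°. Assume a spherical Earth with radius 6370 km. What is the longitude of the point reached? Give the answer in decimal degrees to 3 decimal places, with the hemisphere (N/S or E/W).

δ = d/R = 51.4/6370 = 0.008069 rad
φ₂ = arcsin(sin φ₁ cos δ + cos φ₁ sin δ cos θ)
   = arcsin(-0.82221·0.99997 + 0.56919·0.00807·0.84526) = -54.91495°
λ₂ = λ₁ + atan2(sin θ sin δ cos φ₁, cos δ − sin φ₁ sin φ₂) = 104.96690°

104.967°E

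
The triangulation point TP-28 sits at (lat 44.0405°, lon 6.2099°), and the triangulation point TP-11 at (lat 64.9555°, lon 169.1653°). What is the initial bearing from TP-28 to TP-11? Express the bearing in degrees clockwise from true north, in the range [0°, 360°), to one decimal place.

Δλ = 162.9554°
y = sin Δλ · cos φ₂ = 0.124082
x = cos φ₁ sin φ₂ − sin φ₁ cos φ₂ cos Δλ = 0.932616
θ = atan2(y, x) = 7.5786° → 7.5786° (mod 360°)

7.6°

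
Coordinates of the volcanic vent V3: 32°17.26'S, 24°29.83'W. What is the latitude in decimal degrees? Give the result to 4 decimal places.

32° + 17.26′/60 = 32 + 0.28767 = 32.2877°

32.2877°S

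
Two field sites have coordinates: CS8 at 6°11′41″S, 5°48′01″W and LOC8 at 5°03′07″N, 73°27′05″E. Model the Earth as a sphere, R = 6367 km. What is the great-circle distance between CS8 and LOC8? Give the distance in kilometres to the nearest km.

CS8: φ = -6.19472°, λ = -5.80028°
LOC8: φ = +5.05194°, λ = +73.45139°
Δφ = 11.2467°,  Δλ = 79.2517°
a = sin²(Δφ/2) + cos φ₁ cos φ₂ sin²(Δλ/2) = 0.412408
c = 2·arcsin(√a) = 1.394704 rad = 79.9106°
d = R·c = 6367 × 1.394704 = 8880.1 km

8880 km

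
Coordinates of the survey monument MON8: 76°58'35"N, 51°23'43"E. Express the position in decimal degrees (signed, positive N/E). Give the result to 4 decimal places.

+76.9764°, +51.3953°

lat: 76.9764° N → +76.9764°
lon: 51.3953° E → +51.3953°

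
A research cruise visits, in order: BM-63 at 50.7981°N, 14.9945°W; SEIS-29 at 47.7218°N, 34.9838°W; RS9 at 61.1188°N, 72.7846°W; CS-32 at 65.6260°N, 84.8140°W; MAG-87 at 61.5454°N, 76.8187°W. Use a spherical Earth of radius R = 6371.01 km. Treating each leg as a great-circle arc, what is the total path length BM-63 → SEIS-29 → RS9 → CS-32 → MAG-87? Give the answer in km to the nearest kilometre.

BM-63→SEIS-29: c = 0.233151 rad, d = 1485.41 km
SEIS-29→RS9: c = 0.440353 rad, d = 2805.49 km
RS9→CS-32: c = 0.122302 rad, d = 779.19 km
CS-32→MAG-87: c = 0.094337 rad, d = 601.02 km
Total = 1485.41 + 2805.49 + 779.19 + 601.02 = 5671.11 km

5671 km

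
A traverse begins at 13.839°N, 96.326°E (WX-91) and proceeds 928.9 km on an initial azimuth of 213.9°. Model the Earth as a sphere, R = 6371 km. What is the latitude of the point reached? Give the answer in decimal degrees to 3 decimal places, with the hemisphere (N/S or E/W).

δ = d/R = 928.9/6371 = 0.145801 rad
φ₂ = arcsin(sin φ₁ cos δ + cos φ₁ sin δ cos θ)
   = arcsin(0.23919·0.98939 + 0.97097·0.14529·-0.83001) = 6.86720°
λ₂ = λ₁ + atan2(sin θ sin δ cos φ₁, cos δ − sin φ₁ sin φ₂) = 91.64444°

6.867°N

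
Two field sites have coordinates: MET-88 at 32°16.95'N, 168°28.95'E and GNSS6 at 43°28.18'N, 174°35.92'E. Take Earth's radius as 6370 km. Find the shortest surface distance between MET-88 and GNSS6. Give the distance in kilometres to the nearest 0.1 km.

MET-88: φ = +32.28250°, λ = +168.48250°
GNSS6: φ = +43.46967°, λ = +174.59867°
Δφ = 11.1872°,  Δλ = 6.1162°
a = sin²(Δφ/2) + cos φ₁ cos φ₂ sin²(Δλ/2) = 0.011247
c = 2·arcsin(√a) = 0.212502 rad = 12.1755°
d = R·c = 6370 × 0.212502 = 1353.6 km

1353.6 km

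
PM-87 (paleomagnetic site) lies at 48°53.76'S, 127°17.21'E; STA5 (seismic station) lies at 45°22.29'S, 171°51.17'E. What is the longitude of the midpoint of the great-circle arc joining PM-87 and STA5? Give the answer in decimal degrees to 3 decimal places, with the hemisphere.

150.348°E

PM-87: φ = -48.89600°, λ = +127.28683°
STA5: φ = -45.37150°, λ = +171.85283°
Bx = cos φ₂ cos Δλ = 0.500496,  By = cos φ₂ sin Δλ = 0.492971
φₘ = atan2(sin φ₁ + sin φ₂, √((cos φ₁ + Bx)² + By²)) = -49.33984°
λₘ = λ₁ + atan2(By, cos φ₁ + Bx) = 150.34807°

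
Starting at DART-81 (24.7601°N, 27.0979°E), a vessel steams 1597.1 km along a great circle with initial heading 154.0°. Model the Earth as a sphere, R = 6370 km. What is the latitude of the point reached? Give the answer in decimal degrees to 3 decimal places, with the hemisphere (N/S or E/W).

11.726°N

δ = d/R = 1597.1/6370 = 0.250722 rad
φ₂ = arcsin(sin φ₁ cos δ + cos φ₁ sin δ cos θ)
   = arcsin(0.41882·0.96873 + 0.90807·0.24810·-0.89879) = 11.72595°
λ₂ = λ₁ + atan2(sin θ sin δ cos φ₁, cos δ − sin φ₁ sin φ₂) = 33.47545°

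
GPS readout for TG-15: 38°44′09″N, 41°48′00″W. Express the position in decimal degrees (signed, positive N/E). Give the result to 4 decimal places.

lat: 38.7358° N → +38.7358°
lon: 41.8000° W → -41.8000°

+38.7358°, -41.8000°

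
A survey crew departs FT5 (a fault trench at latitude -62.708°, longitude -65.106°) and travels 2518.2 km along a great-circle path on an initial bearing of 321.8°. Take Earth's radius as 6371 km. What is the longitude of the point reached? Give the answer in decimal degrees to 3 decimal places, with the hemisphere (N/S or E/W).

84.092°W

δ = d/R = 2518.2/6371 = 0.395260 rad
φ₂ = arcsin(sin φ₁ cos δ + cos φ₁ sin δ cos θ)
   = arcsin(-0.88868·0.92290 + 0.45853·0.38505·0.78586) = -42.95427°
λ₂ = λ₁ + atan2(sin θ sin δ cos φ₁, cos δ − sin φ₁ sin φ₂) = -84.09228°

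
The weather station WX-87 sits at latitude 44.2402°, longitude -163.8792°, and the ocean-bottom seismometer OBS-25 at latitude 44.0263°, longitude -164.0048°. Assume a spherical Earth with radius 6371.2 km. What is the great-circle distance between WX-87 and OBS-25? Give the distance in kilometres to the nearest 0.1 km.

25.8 km

Δφ = -0.2139°,  Δλ = -0.1256°
a = sin²(Δφ/2) + cos φ₁ cos φ₂ sin²(Δλ/2) = 0.000004
c = 2·arcsin(√a) = 0.004051 rad = 0.2321°
d = R·c = 6371.2 × 0.004051 = 25.8 km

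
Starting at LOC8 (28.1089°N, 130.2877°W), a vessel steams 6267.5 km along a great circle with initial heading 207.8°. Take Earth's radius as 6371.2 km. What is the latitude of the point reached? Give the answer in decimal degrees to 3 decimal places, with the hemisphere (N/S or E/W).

22.869°S

δ = d/R = 6267.5/6371.2 = 0.983724 rad
φ₂ = arcsin(sin φ₁ cos δ + cos φ₁ sin δ cos θ)
   = arcsin(0.47115·0.55393 + 0.88205·0.83257·-0.88458) = -22.86903°
λ₂ = λ₁ + atan2(sin θ sin δ cos φ₁, cos δ − sin φ₁ sin φ₂) = -155.21218°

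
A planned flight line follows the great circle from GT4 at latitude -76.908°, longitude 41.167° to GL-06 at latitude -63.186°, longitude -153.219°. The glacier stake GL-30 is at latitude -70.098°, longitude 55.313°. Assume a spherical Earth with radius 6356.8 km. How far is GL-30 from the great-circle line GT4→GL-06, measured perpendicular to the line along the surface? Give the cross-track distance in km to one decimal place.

643.0 km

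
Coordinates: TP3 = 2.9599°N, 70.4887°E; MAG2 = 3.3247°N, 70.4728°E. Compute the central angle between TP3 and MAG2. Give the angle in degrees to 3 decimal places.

0.365°

Δφ = 0.3648°,  Δλ = -0.0159°
a = sin²(Δφ/2) + cos φ₁ cos φ₂ sin²(Δλ/2) = 0.000010
c = 2·arcsin(√a) = 0.006373 rad = 0.3651°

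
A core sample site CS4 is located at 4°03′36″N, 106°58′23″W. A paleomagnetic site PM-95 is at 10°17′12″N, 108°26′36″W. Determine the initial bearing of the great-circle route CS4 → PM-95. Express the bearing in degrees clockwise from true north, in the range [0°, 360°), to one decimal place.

CS4: φ = +4.06000°, λ = -106.97306°
PM-95: φ = +10.28667°, λ = -108.44333°
Δλ = -1.4703°
y = sin Δλ · cos φ₂ = -0.025246
x = cos φ₁ sin φ₂ − sin φ₁ cos φ₂ cos Δλ = 0.108485
θ = atan2(y, x) = -13.1004° → 346.8996° (mod 360°)

346.9°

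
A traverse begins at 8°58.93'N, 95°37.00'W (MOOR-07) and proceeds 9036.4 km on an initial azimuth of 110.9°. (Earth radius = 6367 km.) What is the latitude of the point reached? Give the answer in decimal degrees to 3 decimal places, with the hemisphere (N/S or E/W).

18.951°S

MOOR-07: φ = +8.98217°, λ = -95.61667°
δ = d/R = 9036.4/6367 = 1.419256 rad
φ₂ = arcsin(sin φ₁ cos δ + cos φ₁ sin δ cos θ)
   = arcsin(0.15613·0.15096 + 0.98774·0.98854·-0.35674) = -18.95079°
λ₂ = λ₁ + atan2(sin θ sin δ cos φ₁, cos δ − sin φ₁ sin φ₂) = -18.08318°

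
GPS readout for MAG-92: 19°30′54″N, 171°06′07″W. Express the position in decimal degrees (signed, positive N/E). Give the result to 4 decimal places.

lat: 19.5150° N → +19.5150°
lon: 171.1019° W → -171.1019°

+19.5150°, -171.1019°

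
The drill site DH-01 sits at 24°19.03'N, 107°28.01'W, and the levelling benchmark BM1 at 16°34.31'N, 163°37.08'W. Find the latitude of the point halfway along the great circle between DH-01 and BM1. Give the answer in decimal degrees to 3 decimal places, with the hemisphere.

22.902°N

DH-01: φ = +24.31717°, λ = -107.46683°
BM1: φ = +16.57183°, λ = -163.61800°
Bx = cos φ₂ cos Δλ = 0.533867,  By = cos φ₂ sin Δλ = -0.796013
φₘ = atan2(sin φ₁ + sin φ₂, √((cos φ₁ + Bx)² + By²)) = 22.90207°
λₘ = λ₁ + atan2(By, cos φ₁ + Bx) = -136.31360°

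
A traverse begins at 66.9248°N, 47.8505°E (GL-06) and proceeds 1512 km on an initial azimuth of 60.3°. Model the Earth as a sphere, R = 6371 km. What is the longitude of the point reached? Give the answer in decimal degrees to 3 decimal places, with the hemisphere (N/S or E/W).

δ = d/R = 1512/6371 = 0.237325 rad
φ₂ = arcsin(sin φ₁ cos δ + cos φ₁ sin δ cos θ)
   = arcsin(0.91999·0.97197 + 0.39194·0.23510·0.49546) = 70.02786°
λ₂ = λ₁ + atan2(sin θ sin δ cos φ₁, cos δ − sin φ₁ sin φ₂) = 84.56972°

84.570°E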